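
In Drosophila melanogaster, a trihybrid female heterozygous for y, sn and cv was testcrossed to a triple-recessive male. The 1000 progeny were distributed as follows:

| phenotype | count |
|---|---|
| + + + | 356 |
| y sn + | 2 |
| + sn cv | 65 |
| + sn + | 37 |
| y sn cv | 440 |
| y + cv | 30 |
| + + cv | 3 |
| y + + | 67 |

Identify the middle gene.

The two most frequent reciprocal classes, y sn cv and + + +, are the parental types, so the F1 was y sn cv / + + +.
The two rarest classes, y sn + and + + cv, are the double crossovers. Comparing them with the parentals, only the cv allele has switched, so cv is the middle locus and the order is sn – cv – y.

cv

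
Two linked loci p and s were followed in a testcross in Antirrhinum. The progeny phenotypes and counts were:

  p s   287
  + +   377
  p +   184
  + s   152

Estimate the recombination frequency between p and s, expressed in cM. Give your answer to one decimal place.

33.6 cM

The two most frequent classes, + + (377) and p s (287), are the parental types, so the F1 was + + / p s.
The recombinant classes are + s and p +: 152 + 184 = 336.
Recombination frequency = 336/1000 = 0.3360 ≈ 33.6%, i.e. 33.6 cM.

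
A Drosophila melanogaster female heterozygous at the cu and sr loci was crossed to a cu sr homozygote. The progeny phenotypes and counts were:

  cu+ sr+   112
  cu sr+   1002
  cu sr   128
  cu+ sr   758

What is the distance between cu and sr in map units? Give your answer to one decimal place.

12.0 map units

The two most frequent classes, cu+ sr (758) and cu sr+ (1002), are the parental types, so the F1 was cu+ sr / cu sr+.
The recombinant classes are cu+ sr+ and cu sr: 112 + 128 = 240.
Recombination frequency = 240/2000 = 0.1200 ≈ 12.0%, i.e. 12.0 map units.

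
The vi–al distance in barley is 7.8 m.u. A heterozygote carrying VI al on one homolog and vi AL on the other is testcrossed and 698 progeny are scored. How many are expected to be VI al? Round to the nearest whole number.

322

A map distance of 7.8 m.u. corresponds to a recombination frequency of 0.078.
The F1 is VI al / vi AL, so VI al is a parental gamete class with expected frequency (1 − r)/2 = 0.922/2 = 0.4610.
Expected number = 0.4610 × 698 = 321.78 ≈ 322.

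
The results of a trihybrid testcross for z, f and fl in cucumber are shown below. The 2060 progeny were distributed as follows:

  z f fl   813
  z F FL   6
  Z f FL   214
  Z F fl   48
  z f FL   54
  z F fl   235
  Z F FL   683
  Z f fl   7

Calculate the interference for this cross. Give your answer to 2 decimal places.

0.50

The two most frequent reciprocal classes, z f fl and Z F FL, are the parental types, so the F1 was z f fl / Z F FL.
The two rarest classes, Z f fl and z F FL, are the double crossovers. Comparing them with the parentals, only the z allele has switched, so z is the middle locus and the order is fl – z – f.
fl–z: (102 + 13)/2060 = 0.0558; z–f: (449 + 13)/2060 = 0.2243.
Expected DCO frequency = 0.0558 × 0.2243 ≈ 0.01252; observed = 13/2060 ≈ 0.00631.
Coefficient of coincidence = 0.00631/0.01252 ≈ 0.50; interference = 1 − 0.50 = 0.50.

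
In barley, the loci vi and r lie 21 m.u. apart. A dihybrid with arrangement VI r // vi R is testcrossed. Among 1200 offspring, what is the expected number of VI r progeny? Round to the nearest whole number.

A map distance of 21 m.u. corresponds to a recombination frequency of 0.210.
The F1 is VI r / vi R, so VI r is a parental gamete class with expected frequency (1 − r)/2 = 0.790/2 = 0.3950.
Expected number = 0.3950 × 1200 = 474.00 ≈ 474.

474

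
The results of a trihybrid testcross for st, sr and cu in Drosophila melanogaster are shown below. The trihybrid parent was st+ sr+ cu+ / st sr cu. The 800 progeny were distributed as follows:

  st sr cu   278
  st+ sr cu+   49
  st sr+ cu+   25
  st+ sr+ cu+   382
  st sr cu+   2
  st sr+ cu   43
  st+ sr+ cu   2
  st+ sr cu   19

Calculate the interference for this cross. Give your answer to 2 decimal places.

The two rarest classes, st+ sr+ cu and st sr cu+, are the double crossovers. Comparing them with the parentals, only the cu allele has switched, so cu is the middle locus and the order is st – cu – sr.
st–cu: (44 + 4)/800 = 0.0600; cu–sr: (92 + 4)/800 = 0.1200.
Expected DCO frequency = 0.0600 × 0.1200 ≈ 0.00720; observed = 4/800 ≈ 0.00500.
Coefficient of coincidence = 0.00500/0.00720 ≈ 0.69; interference = 1 − 0.69 = 0.31.

0.31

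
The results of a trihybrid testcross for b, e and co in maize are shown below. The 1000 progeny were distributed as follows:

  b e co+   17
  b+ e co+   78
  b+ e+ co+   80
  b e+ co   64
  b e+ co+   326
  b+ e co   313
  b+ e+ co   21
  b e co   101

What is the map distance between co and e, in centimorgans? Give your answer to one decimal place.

The two most frequent reciprocal classes, b+ e co and b e+ co+, are the parental types, so the F1 was b+ e co / b e+ co+.
The two rarest classes, b+ e+ co and b e co+, are the double crossovers. Comparing them with the parentals, only the e allele has switched, so e is the middle locus and the order is b – e – co.
Crossovers in the e–co interval produce the single-crossover classes b+ e co+ and b e+ co (78 + 64 = 142) plus the double crossovers (38).
RF(e–co) = (142 + 38) / 1000 = 180/1000 = 0.1800 → 18.0 centimorgans.

18.0 centimorgans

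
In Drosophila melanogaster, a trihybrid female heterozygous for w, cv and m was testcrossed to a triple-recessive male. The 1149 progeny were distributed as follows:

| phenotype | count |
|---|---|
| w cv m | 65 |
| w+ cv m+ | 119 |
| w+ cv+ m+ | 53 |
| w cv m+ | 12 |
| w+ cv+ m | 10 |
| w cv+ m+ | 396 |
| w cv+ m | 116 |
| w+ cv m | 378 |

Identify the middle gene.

The two most frequent reciprocal classes, w cv+ m+ and w+ cv m, are the parental types, so the F1 was w cv+ m+ / w+ cv m.
The two rarest classes, w cv m+ and w+ cv+ m, are the double crossovers. Comparing them with the parentals, only the cv allele has switched, so cv is the middle locus and the order is w – cv – m.

cv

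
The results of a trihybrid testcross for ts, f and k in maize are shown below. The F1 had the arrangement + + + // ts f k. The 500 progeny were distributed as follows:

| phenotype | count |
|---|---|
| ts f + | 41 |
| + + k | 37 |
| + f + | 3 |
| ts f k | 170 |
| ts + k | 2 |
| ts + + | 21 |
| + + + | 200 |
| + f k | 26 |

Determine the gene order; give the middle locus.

f

The two rarest classes, + f + and ts + k, are the double crossovers. Comparing them with the parentals, only the f allele has switched, so f is the middle locus and the order is k – f – ts.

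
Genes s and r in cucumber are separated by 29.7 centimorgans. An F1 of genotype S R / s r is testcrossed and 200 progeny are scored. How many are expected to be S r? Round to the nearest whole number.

30

A map distance of 29.7 centimorgans corresponds to a recombination frequency of 0.297.
The F1 is S R / s r, so S r is a recombinant gamete class with expected frequency r/2 = 0.297/2 = 0.1485.
Expected number = 0.1485 × 200 = 29.70 ≈ 30.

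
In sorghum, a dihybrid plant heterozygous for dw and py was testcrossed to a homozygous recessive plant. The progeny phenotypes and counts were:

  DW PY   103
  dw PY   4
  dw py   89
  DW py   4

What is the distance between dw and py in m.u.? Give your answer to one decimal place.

The two most frequent classes, DW PY (103) and dw py (89), are the parental types, so the F1 was DW PY / dw py.
The recombinant classes are DW py and dw PY: 4 + 4 = 8.
Recombination frequency = 8/200 = 0.0400 ≈ 4.0%, i.e. 4.0 m.u.

4.0 m.u.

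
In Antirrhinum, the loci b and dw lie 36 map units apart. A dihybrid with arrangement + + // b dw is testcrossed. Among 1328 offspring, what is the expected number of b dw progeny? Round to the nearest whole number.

425

A map distance of 36 map units corresponds to a recombination frequency of 0.360.
The F1 is + + / b dw, so b dw is a parental gamete class with expected frequency (1 − r)/2 = 0.640/2 = 0.3200.
Expected number = 0.3200 × 1328 = 424.96 ≈ 425.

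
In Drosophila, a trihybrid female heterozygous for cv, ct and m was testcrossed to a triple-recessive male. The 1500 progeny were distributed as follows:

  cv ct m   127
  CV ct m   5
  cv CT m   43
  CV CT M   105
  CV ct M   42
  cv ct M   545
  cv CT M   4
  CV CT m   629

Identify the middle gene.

ct

The two most frequent reciprocal classes, cv ct M and CV CT m, are the parental types, so the F1 was cv ct M / CV CT m.
The two rarest classes, cv CT M and CV ct m, are the double crossovers. Comparing them with the parentals, only the ct allele has switched, so ct is the middle locus and the order is m – ct – cv.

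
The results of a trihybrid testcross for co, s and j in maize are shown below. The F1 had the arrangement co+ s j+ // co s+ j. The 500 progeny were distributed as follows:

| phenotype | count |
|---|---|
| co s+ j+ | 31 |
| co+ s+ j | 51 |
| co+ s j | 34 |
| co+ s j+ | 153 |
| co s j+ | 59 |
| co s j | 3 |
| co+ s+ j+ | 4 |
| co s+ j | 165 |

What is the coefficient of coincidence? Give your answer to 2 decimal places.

0.42

The two rarest classes, co+ s+ j+ and co s j, are the double crossovers. Comparing them with the parentals, only the s allele has switched, so s is the middle locus and the order is co – s – j.
co–s: (110 + 7)/500 = 0.2340; s–j: (65 + 7)/500 = 0.1440.
Expected DCO frequency = 0.2340 × 0.1440 ≈ 0.03370; observed = 7/500 ≈ 0.01400.
Coefficient of coincidence = 0.01400/0.03370 ≈ 0.42.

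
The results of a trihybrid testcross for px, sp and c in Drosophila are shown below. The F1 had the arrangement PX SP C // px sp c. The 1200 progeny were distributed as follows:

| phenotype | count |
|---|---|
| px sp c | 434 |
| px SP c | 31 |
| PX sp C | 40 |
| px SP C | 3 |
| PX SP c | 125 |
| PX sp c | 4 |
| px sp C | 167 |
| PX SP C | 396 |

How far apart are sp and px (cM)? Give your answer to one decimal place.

6.5 cM

The two rarest classes, px SP C and PX sp c, are the double crossovers. Comparing them with the parentals, only the px allele has switched, so px is the middle locus and the order is c – px – sp.
Crossovers in the px–sp interval produce the single-crossover classes PX sp C and px SP c (40 + 31 = 71) plus the double crossovers (7).
RF(px–sp) = (71 + 7) / 1200 = 78/1200 = 0.0650 → 6.5 cM.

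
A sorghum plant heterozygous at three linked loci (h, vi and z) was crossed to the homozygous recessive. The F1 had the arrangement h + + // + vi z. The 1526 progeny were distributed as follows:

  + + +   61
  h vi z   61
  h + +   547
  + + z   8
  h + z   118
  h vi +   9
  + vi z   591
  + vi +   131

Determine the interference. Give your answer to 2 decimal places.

The two rarest classes, h vi + and + + z, are the double crossovers. Comparing them with the parentals, only the vi allele has switched, so vi is the middle locus and the order is h – vi – z.
h–vi: (122 + 17)/1526 = 0.0911; vi–z: (249 + 17)/1526 = 0.1743.
Expected DCO frequency = 0.0911 × 0.1743 ≈ 0.01588; observed = 17/1526 ≈ 0.01114.
Coefficient of coincidence = 0.01114/0.01588 ≈ 0.70; interference = 1 − 0.70 = 0.30.

0.30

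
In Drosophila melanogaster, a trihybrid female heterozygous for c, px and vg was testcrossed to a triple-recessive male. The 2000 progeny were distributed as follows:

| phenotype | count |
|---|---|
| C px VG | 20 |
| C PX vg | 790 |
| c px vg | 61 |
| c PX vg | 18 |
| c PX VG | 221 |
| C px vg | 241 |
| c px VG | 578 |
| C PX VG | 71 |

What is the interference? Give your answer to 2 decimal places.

0.11

The two most frequent reciprocal classes, C PX vg and c px VG, are the parental types, so the F1 was C PX vg / c px VG.
The two rarest classes, c PX vg and C px VG, are the double crossovers. Comparing them with the parentals, only the c allele has switched, so c is the middle locus and the order is px – c – vg.
px–c: (462 + 38)/2000 = 0.2500; c–vg: (132 + 38)/2000 = 0.0850.
Expected DCO frequency = 0.2500 × 0.0850 ≈ 0.02125; observed = 38/2000 ≈ 0.01900.
Coefficient of coincidence = 0.01900/0.02125 ≈ 0.89; interference = 1 − 0.89 = 0.11.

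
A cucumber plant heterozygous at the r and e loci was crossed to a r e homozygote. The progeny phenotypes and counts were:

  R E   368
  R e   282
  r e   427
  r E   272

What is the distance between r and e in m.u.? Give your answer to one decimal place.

41.1 m.u.

The two most frequent classes, R E (368) and r e (427), are the parental types, so the F1 was R E / r e.
The recombinant classes are R e and r E: 282 + 272 = 554.
Recombination frequency = 554/1349 = 0.4107 ≈ 41.1%, i.e. 41.1 m.u.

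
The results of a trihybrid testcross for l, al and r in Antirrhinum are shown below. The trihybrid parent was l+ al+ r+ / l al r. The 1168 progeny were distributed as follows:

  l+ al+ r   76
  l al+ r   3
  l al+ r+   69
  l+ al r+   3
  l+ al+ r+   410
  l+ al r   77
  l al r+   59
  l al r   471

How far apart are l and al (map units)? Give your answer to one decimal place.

The two rarest classes, l+ al r+ and l al+ r, are the double crossovers. Comparing them with the parentals, only the al allele has switched, so al is the middle locus and the order is l – al – r.
Crossovers in the l–al interval produce the single-crossover classes l al+ r+ and l+ al r (69 + 77 = 146) plus the double crossovers (6).
RF(l–al) = (146 + 6) / 1168 = 152/1168 = 0.1301 → 13.0 map units.

13.0 map units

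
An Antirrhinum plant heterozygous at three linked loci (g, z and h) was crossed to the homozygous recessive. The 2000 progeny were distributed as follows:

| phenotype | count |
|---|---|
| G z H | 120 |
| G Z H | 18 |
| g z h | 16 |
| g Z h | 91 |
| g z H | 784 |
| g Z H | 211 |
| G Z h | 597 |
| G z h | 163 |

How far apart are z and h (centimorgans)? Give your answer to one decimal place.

20.4 centimorgans

The two most frequent reciprocal classes, G Z h and g z H, are the parental types, so the F1 was G Z h / g z H.
The two rarest classes, G Z H and g z h, are the double crossovers. Comparing them with the parentals, only the h allele has switched, so h is the middle locus and the order is g – h – z.
Crossovers in the h–z interval produce the single-crossover classes G z h and g Z H (163 + 211 = 374) plus the double crossovers (34).
RF(h–z) = (374 + 34) / 2000 = 408/2000 = 0.2040 → 20.4 centimorgans.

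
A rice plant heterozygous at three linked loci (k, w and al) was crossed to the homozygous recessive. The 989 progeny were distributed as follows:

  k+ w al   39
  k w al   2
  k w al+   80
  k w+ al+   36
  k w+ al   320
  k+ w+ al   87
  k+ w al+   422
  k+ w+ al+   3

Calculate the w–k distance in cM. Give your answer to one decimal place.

The two most frequent reciprocal classes, k w+ al and k+ w al+, are the parental types, so the F1 was k w+ al / k+ w al+.
The two rarest classes, k w al and k+ w+ al+, are the double crossovers. Comparing them with the parentals, only the w allele has switched, so w is the middle locus and the order is al – w – k.
Crossovers in the w–k interval produce the single-crossover classes k+ w+ al and k w al+ (87 + 80 = 167) plus the double crossovers (5).
RF(w–k) = (167 + 5) / 989 = 172/989 = 0.1739 → 17.4 cM.

17.4 cM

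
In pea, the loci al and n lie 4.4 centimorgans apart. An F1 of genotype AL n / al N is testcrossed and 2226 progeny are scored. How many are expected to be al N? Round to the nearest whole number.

1064

A map distance of 4.4 centimorgans corresponds to a recombination frequency of 0.044.
The F1 is AL n / al N, so al N is a parental gamete class with expected frequency (1 − r)/2 = 0.956/2 = 0.4780.
Expected number = 0.4780 × 2226 = 1064.03 ≈ 1064.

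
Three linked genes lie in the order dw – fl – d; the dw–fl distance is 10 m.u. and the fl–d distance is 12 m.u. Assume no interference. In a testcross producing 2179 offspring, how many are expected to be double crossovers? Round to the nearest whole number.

26

Map distances give recombination frequencies of 0.100 and 0.120 for the two intervals.
With no interference, expected double-crossover frequency = 0.100 × 0.120 = 0.01200.
Expected number = 0.01200 × 2179 = 26.15 ≈ 26.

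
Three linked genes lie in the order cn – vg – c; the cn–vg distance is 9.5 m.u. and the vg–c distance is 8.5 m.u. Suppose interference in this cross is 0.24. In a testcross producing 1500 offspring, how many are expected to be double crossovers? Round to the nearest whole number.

Map distances give recombination frequencies of 0.095 and 0.085 for the two intervals.
With interference 0.24 (so coincidence = 0.76), expected double-crossover frequency = 0.095 × 0.085 × 0.76 = 0.00614.
Expected number = 0.00614 × 1500 = 9.21 ≈ 9.

9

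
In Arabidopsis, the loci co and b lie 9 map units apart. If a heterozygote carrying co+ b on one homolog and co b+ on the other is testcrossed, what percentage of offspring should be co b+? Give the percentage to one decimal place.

A map distance of 9 map units corresponds to a recombination frequency of 0.090.
The F1 is co+ b / co b+, so co b+ is a parental gamete class with expected frequency (1 − r)/2 = 0.910/2 = 0.4550.
That is 0.4550 = 45.5% of the progeny.

45.5%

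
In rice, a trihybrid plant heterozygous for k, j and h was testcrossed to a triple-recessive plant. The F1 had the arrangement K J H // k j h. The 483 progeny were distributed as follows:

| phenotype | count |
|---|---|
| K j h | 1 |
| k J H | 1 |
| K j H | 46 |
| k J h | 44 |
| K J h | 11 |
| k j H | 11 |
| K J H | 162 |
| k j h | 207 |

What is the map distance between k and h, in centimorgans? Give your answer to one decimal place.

5.0 centimorgans

The two rarest classes, k J H and K j h, are the double crossovers. Comparing them with the parentals, only the k allele has switched, so k is the middle locus and the order is h – k – j.
Crossovers in the h–k interval produce the single-crossover classes K J h and k j H (11 + 11 = 22) plus the double crossovers (2).
RF(h–k) = (22 + 2) / 483 = 24/483 = 0.0497 → 5.0 centimorgans.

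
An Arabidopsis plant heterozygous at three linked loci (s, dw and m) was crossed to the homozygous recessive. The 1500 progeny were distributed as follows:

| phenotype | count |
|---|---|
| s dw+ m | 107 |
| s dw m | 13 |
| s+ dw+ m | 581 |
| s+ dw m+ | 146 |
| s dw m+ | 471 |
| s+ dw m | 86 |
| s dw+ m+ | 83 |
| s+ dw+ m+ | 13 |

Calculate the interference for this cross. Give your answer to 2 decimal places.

0.28

The two most frequent reciprocal classes, s dw m+ and s+ dw+ m, are the parental types, so the F1 was s dw m+ / s+ dw+ m.
The two rarest classes, s dw m and s+ dw+ m+, are the double crossovers. Comparing them with the parentals, only the m allele has switched, so m is the middle locus and the order is s – m – dw.
s–m: (253 + 26)/1500 = 0.1860; m–dw: (169 + 26)/1500 = 0.1300.
Expected DCO frequency = 0.1860 × 0.1300 ≈ 0.02418; observed = 26/1500 ≈ 0.01733.
Coefficient of coincidence = 0.01733/0.02418 ≈ 0.72; interference = 1 − 0.72 = 0.28.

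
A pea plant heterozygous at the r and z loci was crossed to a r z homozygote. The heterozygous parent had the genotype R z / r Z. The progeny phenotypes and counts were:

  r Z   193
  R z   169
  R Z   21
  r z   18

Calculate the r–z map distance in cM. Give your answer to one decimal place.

The recombinant classes are R Z and r z: 21 + 18 = 39.
Recombination frequency = 39/401 = 0.0973 ≈ 9.7%, i.e. 9.7 cM.

9.7 cM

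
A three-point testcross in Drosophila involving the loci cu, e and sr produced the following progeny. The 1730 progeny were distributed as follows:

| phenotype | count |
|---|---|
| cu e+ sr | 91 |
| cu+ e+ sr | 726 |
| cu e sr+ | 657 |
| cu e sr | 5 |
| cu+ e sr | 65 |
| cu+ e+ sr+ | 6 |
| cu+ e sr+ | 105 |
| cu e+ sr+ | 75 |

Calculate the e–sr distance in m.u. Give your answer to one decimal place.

The two most frequent reciprocal classes, cu e sr+ and cu+ e+ sr, are the parental types, so the F1 was cu e sr+ / cu+ e+ sr.
The two rarest classes, cu e sr and cu+ e+ sr+, are the double crossovers. Comparing them with the parentals, only the sr allele has switched, so sr is the middle locus and the order is e – sr – cu.
Crossovers in the e–sr interval produce the single-crossover classes cu e+ sr+ and cu+ e sr (75 + 65 = 140) plus the double crossovers (11).
RF(e–sr) = (140 + 11) / 1730 = 151/1730 = 0.0873 → 8.7 m.u.

8.7 m.u.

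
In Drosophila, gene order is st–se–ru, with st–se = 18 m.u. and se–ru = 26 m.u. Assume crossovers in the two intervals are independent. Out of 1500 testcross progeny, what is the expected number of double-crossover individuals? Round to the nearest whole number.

Map distances give recombination frequencies of 0.180 and 0.260 for the two intervals.
With no interference, expected double-crossover frequency = 0.180 × 0.260 = 0.04680.
Expected number = 0.04680 × 1500 = 70.20 ≈ 70.

70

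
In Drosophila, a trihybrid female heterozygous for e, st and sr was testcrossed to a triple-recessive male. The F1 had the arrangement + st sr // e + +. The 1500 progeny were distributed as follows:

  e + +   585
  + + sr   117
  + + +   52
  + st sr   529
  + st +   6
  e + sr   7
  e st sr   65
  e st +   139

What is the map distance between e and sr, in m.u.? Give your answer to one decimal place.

8.7 m.u.

The two rarest classes, + st + and e + sr, are the double crossovers. Comparing them with the parentals, only the sr allele has switched, so sr is the middle locus and the order is st – sr – e.
Crossovers in the sr–e interval produce the single-crossover classes e st sr and + + + (65 + 52 = 117) plus the double crossovers (13).
RF(sr–e) = (117 + 13) / 1500 = 130/1500 = 0.0867 → 8.7 m.u.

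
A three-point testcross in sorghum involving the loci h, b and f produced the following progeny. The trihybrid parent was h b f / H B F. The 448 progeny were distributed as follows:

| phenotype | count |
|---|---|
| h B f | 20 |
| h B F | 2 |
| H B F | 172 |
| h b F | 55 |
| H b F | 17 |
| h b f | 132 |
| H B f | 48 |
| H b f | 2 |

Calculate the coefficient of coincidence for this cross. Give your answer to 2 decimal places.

0.41

The two rarest classes, H b f and h B F, are the double crossovers. Comparing them with the parentals, only the h allele has switched, so h is the middle locus and the order is b – h – f.
b–h: (37 + 4)/448 = 0.0915; h–f: (103 + 4)/448 = 0.2388.
Expected DCO frequency = 0.0915 × 0.2388 ≈ 0.02185; observed = 4/448 ≈ 0.00893.
Coefficient of coincidence = 0.00893/0.02185 ≈ 0.41.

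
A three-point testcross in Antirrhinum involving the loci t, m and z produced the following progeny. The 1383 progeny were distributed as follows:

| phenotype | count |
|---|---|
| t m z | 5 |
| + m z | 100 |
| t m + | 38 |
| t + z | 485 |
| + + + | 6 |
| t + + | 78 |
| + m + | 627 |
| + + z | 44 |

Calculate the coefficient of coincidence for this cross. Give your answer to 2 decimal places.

0.87

The two most frequent reciprocal classes, t + z and + m +, are the parental types, so the F1 was t + z / + m +.
The two rarest classes, t m z and + + +, are the double crossovers. Comparing them with the parentals, only the m allele has switched, so m is the middle locus and the order is z – m – t.
z–m: (178 + 11)/1383 = 0.1367; m–t: (82 + 11)/1383 = 0.0672.
Expected DCO frequency = 0.1367 × 0.0672 ≈ 0.00919; observed = 11/1383 ≈ 0.00795.
Coefficient of coincidence = 0.00795/0.00919 ≈ 0.87.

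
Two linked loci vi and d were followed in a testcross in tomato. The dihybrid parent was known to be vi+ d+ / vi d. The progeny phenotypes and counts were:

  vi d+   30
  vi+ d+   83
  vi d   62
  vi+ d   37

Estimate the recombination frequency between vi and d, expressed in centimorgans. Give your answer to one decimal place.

31.6 centimorgans

The recombinant classes are vi+ d and vi d+: 37 + 30 = 67.
Recombination frequency = 67/212 = 0.3160 ≈ 31.6%, i.e. 31.6 centimorgans.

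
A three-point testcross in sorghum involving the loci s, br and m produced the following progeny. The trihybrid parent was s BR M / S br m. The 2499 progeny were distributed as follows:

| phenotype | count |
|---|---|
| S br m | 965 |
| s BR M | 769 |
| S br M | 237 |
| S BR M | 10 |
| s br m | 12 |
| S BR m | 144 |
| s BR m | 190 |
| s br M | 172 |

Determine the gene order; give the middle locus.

s

The two rarest classes, S BR M and s br m, are the double crossovers. Comparing them with the parentals, only the s allele has switched, so s is the middle locus and the order is br – s – m.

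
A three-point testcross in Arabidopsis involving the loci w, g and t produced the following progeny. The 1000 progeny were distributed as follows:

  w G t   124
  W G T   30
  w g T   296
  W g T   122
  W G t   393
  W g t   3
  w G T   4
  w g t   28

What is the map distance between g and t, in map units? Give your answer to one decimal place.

The two most frequent reciprocal classes, w g T and W G t, are the parental types, so the F1 was w g T / W G t.
The two rarest classes, w G T and W g t, are the double crossovers. Comparing them with the parentals, only the g allele has switched, so g is the middle locus and the order is w – g – t.
Crossovers in the g–t interval produce the single-crossover classes w g t and W G T (28 + 30 = 58) plus the double crossovers (7).
RF(g–t) = (58 + 7) / 1000 = 65/1000 = 0.0650 → 6.5 map units.

6.5 map units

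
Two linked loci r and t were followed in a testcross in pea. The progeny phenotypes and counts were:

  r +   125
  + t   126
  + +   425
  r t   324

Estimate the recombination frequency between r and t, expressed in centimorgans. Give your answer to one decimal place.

The two most frequent classes, + + (425) and r t (324), are the parental types, so the F1 was + + / r t.
The recombinant classes are + t and r +: 126 + 125 = 251.
Recombination frequency = 251/1000 = 0.2510 ≈ 25.1%, i.e. 25.1 centimorgans.

25.1 centimorgans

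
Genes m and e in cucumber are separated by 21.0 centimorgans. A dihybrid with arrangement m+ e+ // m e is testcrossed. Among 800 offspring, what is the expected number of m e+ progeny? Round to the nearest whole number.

A map distance of 21.0 centimorgans corresponds to a recombination frequency of 0.210.
The F1 is m+ e+ / m e, so m e+ is a recombinant gamete class with expected frequency r/2 = 0.210/2 = 0.1050.
Expected number = 0.1050 × 800 = 84.00 ≈ 84.

84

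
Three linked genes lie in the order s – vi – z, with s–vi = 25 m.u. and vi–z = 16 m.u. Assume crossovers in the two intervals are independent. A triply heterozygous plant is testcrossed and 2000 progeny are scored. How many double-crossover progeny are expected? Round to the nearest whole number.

Map distances give recombination frequencies of 0.250 and 0.160 for the two intervals.
With no interference, expected double-crossover frequency = 0.250 × 0.160 = 0.04000.
Expected number = 0.04000 × 2000 = 80.00 ≈ 80.

80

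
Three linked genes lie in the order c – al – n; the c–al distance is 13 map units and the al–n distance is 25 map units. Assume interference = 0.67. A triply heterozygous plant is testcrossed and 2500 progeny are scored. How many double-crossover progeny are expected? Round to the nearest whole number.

Map distances give recombination frequencies of 0.130 and 0.250 for the two intervals.
With interference 0.67 (so coincidence = 0.33), expected double-crossover frequency = 0.130 × 0.250 × 0.33 = 0.01072.
Expected number = 0.01072 × 2500 = 26.81 ≈ 27.

27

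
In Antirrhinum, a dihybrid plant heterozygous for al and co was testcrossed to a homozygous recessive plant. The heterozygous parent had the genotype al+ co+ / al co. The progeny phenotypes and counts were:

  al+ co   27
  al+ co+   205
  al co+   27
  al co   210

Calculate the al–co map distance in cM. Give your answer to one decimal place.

11.5 cM

The recombinant classes are al+ co and al co+: 27 + 27 = 54.
Recombination frequency = 54/469 = 0.1151 ≈ 11.5%, i.e. 11.5 cM.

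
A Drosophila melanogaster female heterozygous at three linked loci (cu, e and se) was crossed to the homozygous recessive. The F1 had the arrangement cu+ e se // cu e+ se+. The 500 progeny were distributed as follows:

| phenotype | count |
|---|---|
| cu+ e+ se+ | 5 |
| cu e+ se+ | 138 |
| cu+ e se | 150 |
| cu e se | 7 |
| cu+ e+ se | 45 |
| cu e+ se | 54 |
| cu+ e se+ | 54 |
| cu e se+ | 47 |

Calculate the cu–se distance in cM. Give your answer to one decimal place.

24.0 cM

The two rarest classes, cu e se and cu+ e+ se+, are the double crossovers. Comparing them with the parentals, only the cu allele has switched, so cu is the middle locus and the order is e – cu – se.
Crossovers in the cu–se interval produce the single-crossover classes cu+ e se+ and cu e+ se (54 + 54 = 108) plus the double crossovers (12).
RF(cu–se) = (108 + 12) / 500 = 120/500 = 0.2400 → 24.0 cM.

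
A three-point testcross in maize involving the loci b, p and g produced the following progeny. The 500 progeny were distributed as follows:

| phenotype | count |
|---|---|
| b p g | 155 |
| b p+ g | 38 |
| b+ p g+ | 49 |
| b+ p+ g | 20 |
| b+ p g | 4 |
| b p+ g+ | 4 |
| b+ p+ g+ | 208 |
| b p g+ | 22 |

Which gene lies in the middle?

The two most frequent reciprocal classes, b p g and b+ p+ g+, are the parental types, so the F1 was b p g / b+ p+ g+.
The two rarest classes, b+ p g and b p+ g+, are the double crossovers. Comparing them with the parentals, only the b allele has switched, so b is the middle locus and the order is g – b – p.

b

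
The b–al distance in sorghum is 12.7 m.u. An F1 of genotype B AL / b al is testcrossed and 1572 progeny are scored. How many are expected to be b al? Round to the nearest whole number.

A map distance of 12.7 m.u. corresponds to a recombination frequency of 0.127.
The F1 is B AL / b al, so b al is a parental gamete class with expected frequency (1 − r)/2 = 0.873/2 = 0.4365.
Expected number = 0.4365 × 1572 = 686.18 ≈ 686.

686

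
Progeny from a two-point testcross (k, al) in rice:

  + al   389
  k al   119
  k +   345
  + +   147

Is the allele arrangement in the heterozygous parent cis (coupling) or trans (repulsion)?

The two most frequent classes are + al (389) and k + (345); these are the parental (non-recombinant) types.
So the F1 carried + al on one chromosome and k + on the other — the recessive alleles are on opposite chromosomes (trans / repulsion).

trans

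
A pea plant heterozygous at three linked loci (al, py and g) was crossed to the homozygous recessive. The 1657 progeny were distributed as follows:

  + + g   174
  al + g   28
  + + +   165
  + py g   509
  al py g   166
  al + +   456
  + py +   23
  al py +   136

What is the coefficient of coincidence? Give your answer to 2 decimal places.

0.61

The two most frequent reciprocal classes, + py g and al + +, are the parental types, so the F1 was + py g / al + +.
The two rarest classes, + py + and al + g, are the double crossovers. Comparing them with the parentals, only the g allele has switched, so g is the middle locus and the order is py – g – al.
py–g: (310 + 51)/1657 = 0.2179; g–al: (331 + 51)/1657 = 0.2305.
Expected DCO frequency = 0.2179 × 0.2305 ≈ 0.05023; observed = 51/1657 ≈ 0.03078.
Coefficient of coincidence = 0.03078/0.05023 ≈ 0.61.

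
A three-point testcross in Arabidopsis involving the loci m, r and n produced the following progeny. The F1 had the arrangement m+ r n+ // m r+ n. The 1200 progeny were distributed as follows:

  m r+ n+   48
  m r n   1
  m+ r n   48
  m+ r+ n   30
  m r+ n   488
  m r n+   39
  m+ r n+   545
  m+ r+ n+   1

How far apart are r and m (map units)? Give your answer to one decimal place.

5.9 map units

The two rarest classes, m+ r+ n+ and m r n, are the double crossovers. Comparing them with the parentals, only the r allele has switched, so r is the middle locus and the order is n – r – m.
Crossovers in the r–m interval produce the single-crossover classes m r n+ and m+ r+ n (39 + 30 = 69) plus the double crossovers (2).
RF(r–m) = (69 + 2) / 1200 = 71/1200 = 0.0592 → 5.9 map units.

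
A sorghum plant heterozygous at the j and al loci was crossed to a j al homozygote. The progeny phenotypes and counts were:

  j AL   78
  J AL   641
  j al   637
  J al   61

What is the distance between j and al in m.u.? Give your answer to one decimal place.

The two most frequent classes, J AL (641) and j al (637), are the parental types, so the F1 was J AL / j al.
The recombinant classes are J al and j AL: 61 + 78 = 139.
Recombination frequency = 139/1417 = 0.0981 ≈ 9.8%, i.e. 9.8 m.u.

9.8 m.u.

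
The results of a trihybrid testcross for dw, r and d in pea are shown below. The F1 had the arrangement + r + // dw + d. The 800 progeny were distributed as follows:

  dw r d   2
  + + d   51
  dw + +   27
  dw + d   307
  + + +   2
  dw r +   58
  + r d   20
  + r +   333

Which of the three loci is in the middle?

The two rarest classes, + + + and dw r d, are the double crossovers. Comparing them with the parentals, only the r allele has switched, so r is the middle locus and the order is d – r – dw.

r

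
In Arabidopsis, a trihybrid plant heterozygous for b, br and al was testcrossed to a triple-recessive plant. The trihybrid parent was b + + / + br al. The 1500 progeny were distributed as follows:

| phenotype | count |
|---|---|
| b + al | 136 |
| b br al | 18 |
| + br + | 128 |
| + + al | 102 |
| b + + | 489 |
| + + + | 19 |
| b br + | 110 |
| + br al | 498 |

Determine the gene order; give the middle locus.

The two rarest classes, + + + and b br al, are the double crossovers. Comparing them with the parentals, only the b allele has switched, so b is the middle locus and the order is al – b – br.

b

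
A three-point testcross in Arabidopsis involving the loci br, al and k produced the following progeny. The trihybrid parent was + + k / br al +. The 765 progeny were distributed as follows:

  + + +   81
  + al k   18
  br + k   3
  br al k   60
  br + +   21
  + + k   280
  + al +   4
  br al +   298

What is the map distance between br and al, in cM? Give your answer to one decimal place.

6.0 cM

The two rarest classes, br + k and + al +, are the double crossovers. Comparing them with the parentals, only the br allele has switched, so br is the middle locus and the order is k – br – al.
Crossovers in the br–al interval produce the single-crossover classes + al k and br + + (18 + 21 = 39) plus the double crossovers (7).
RF(br–al) = (39 + 7) / 765 = 46/765 = 0.0601 → 6.0 cM.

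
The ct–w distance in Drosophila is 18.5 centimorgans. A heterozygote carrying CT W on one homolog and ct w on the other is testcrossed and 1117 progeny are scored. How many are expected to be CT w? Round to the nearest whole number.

A map distance of 18.5 centimorgans corresponds to a recombination frequency of 0.185.
The F1 is CT W / ct w, so CT w is a recombinant gamete class with expected frequency r/2 = 0.185/2 = 0.0925.
Expected number = 0.0925 × 1117 = 103.32 ≈ 103.

103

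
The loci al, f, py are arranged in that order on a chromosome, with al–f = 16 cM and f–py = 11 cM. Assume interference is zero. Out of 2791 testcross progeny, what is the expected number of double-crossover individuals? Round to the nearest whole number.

Map distances give recombination frequencies of 0.160 and 0.110 for the two intervals.
With no interference, expected double-crossover frequency = 0.160 × 0.110 = 0.01760.
Expected number = 0.01760 × 2791 = 49.12 ≈ 49.

49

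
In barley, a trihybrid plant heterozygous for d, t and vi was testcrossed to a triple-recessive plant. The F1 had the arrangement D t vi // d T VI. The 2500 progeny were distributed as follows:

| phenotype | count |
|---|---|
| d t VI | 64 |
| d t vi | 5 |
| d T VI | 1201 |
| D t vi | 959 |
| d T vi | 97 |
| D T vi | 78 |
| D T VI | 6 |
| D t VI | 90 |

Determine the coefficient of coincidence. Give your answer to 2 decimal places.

0.91

The two rarest classes, d t vi and D T VI, are the double crossovers. Comparing them with the parentals, only the d allele has switched, so d is the middle locus and the order is t – d – vi.
t–d: (142 + 11)/2500 = 0.0612; d–vi: (187 + 11)/2500 = 0.0792.
Expected DCO frequency = 0.0612 × 0.0792 ≈ 0.00485; observed = 11/2500 ≈ 0.00440.
Coefficient of coincidence = 0.00440/0.00485 ≈ 0.91.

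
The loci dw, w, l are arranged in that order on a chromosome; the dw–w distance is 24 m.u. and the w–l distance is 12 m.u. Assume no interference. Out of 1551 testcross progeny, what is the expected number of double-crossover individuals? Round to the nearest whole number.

Map distances give recombination frequencies of 0.240 and 0.120 for the two intervals.
With no interference, expected double-crossover frequency = 0.240 × 0.120 = 0.02880.
Expected number = 0.02880 × 1551 = 44.67 ≈ 45.

45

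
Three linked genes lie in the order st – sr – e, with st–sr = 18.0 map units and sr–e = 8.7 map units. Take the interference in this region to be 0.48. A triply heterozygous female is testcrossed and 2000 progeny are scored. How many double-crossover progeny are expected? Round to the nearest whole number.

Map distances give recombination frequencies of 0.180 and 0.087 for the two intervals.
With interference 0.48 (so coincidence = 0.52), expected double-crossover frequency = 0.180 × 0.087 × 0.52 = 0.00814.
Expected number = 0.00814 × 2000 = 16.29 ≈ 16.

16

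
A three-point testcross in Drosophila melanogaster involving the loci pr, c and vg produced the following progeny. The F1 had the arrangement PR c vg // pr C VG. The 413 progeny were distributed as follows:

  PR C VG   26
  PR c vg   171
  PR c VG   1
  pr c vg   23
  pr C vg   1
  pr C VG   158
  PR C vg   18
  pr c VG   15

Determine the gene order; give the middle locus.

vg

The two rarest classes, PR c VG and pr C vg, are the double crossovers. Comparing them with the parentals, only the vg allele has switched, so vg is the middle locus and the order is c – vg – pr.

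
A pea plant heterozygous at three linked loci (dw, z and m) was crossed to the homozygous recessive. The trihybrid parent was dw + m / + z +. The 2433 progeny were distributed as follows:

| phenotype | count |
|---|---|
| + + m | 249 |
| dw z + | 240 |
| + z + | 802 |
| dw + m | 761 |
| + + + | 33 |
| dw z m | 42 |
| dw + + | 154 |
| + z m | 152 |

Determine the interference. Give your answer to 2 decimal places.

The two rarest classes, dw z m and + + +, are the double crossovers. Comparing them with the parentals, only the z allele has switched, so z is the middle locus and the order is dw – z – m.
dw–z: (489 + 75)/2433 = 0.2318; z–m: (306 + 75)/2433 = 0.1566.
Expected DCO frequency = 0.2318 × 0.1566 ≈ 0.03630; observed = 75/2433 ≈ 0.03083.
Coefficient of coincidence = 0.03083/0.03630 ≈ 0.85; interference = 1 − 0.85 = 0.15.

0.15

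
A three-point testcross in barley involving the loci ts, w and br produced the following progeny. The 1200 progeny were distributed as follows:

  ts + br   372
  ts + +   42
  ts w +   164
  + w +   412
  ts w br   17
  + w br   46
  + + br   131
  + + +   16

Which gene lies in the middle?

The two most frequent reciprocal classes, + w + and ts + br, are the parental types, so the F1 was + w + / ts + br.
The two rarest classes, + + + and ts w br, are the double crossovers. Comparing them with the parentals, only the w allele has switched, so w is the middle locus and the order is ts – w – br.

w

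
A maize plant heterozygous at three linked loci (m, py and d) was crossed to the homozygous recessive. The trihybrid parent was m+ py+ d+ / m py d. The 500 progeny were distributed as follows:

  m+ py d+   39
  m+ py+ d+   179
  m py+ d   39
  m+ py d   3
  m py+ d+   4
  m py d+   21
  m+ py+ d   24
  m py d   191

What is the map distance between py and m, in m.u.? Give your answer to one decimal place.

The two rarest classes, m py+ d+ and m+ py d, are the double crossovers. Comparing them with the parentals, only the m allele has switched, so m is the middle locus and the order is d – m – py.
Crossovers in the m–py interval produce the single-crossover classes m+ py d+ and m py+ d (39 + 39 = 78) plus the double crossovers (7).
RF(m–py) = (78 + 7) / 500 = 85/500 = 0.1700 → 17.0 m.u.

17.0 m.u.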